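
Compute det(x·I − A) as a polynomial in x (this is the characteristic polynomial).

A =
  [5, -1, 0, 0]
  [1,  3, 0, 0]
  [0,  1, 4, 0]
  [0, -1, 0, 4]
x^4 - 16*x^3 + 96*x^2 - 256*x + 256

Expanding det(x·I − A) (e.g. by cofactor expansion or by noting that A is similar to its Jordan form J, which has the same characteristic polynomial as A) gives
  χ_A(x) = x^4 - 16*x^3 + 96*x^2 - 256*x + 256
which factors as (x - 4)^4. The eigenvalues (with algebraic multiplicities) are λ = 4 with multiplicity 4.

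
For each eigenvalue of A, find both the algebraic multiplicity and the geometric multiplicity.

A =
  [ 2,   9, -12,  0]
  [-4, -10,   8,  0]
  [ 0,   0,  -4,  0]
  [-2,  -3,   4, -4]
λ = -4: alg = 4, geom = 3

Step 1 — factor the characteristic polynomial to read off the algebraic multiplicities:
  χ_A(x) = (x + 4)^4

Step 2 — compute geometric multiplicities via the rank-nullity identity g(λ) = n − rank(A − λI):
  rank(A − (-4)·I) = 1, so dim ker(A − (-4)·I) = n − 1 = 3

Summary:
  λ = -4: algebraic multiplicity = 4, geometric multiplicity = 3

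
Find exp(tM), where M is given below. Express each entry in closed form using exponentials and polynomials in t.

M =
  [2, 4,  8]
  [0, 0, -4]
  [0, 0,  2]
e^{tM} =
  [exp(2*t), 2*exp(2*t) - 2, 4*exp(2*t) - 4]
  [0, 1, 2 - 2*exp(2*t)]
  [0, 0, exp(2*t)]

Strategy: write M = P · J · P⁻¹ where J is a Jordan canonical form, so e^{tM} = P · e^{tJ} · P⁻¹, and e^{tJ} can be computed block-by-block.

M has Jordan form
J =
  [0, 0, 0]
  [0, 2, 0]
  [0, 0, 2]
(up to reordering of blocks).

Per-block formulas:
  For a 1×1 block at λ = 0: exp(t · [0]) = [e^(0t)].
  For a 1×1 block at λ = 2: exp(t · [2]) = [e^(2t)].

After assembling e^{tJ} and conjugating by P, we get:

e^{tM} =
  [exp(2*t), 2*exp(2*t) - 2, 4*exp(2*t) - 4]
  [0, 1, 2 - 2*exp(2*t)]
  [0, 0, exp(2*t)]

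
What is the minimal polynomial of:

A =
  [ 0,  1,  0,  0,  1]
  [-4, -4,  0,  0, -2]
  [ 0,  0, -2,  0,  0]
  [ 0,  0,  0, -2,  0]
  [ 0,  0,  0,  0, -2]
x^2 + 4*x + 4

The characteristic polynomial is χ_A(x) = (x + 2)^5, so the eigenvalues are known. The minimal polynomial is
  m_A(x) = Π_λ (x − λ)^{k_λ}
where k_λ is the size of the *largest* Jordan block for λ (equivalently, the smallest k with (A − λI)^k v = 0 for every generalised eigenvector v of λ).

  λ = -2: largest Jordan block has size 2, contributing (x + 2)^2

So m_A(x) = (x + 2)^2 = x^2 + 4*x + 4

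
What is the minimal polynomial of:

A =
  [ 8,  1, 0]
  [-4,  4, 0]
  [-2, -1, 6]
x^2 - 12*x + 36

The characteristic polynomial is χ_A(x) = (x - 6)^3, so the eigenvalues are known. The minimal polynomial is
  m_A(x) = Π_λ (x − λ)^{k_λ}
where k_λ is the size of the *largest* Jordan block for λ (equivalently, the smallest k with (A − λI)^k v = 0 for every generalised eigenvector v of λ).

  λ = 6: largest Jordan block has size 2, contributing (x − 6)^2

So m_A(x) = (x - 6)^2 = x^2 - 12*x + 36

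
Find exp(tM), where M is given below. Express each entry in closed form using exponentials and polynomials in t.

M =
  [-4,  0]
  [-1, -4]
e^{tM} =
  [exp(-4*t), 0]
  [-t*exp(-4*t), exp(-4*t)]

Strategy: write M = P · J · P⁻¹ where J is a Jordan canonical form, so e^{tM} = P · e^{tJ} · P⁻¹, and e^{tJ} can be computed block-by-block.

M has Jordan form
J =
  [-4,  1]
  [ 0, -4]
(up to reordering of blocks).

Per-block formulas:
  For a 2×2 Jordan block J_2(-4): exp(t · J_2(-4)) = e^(-4t)·(I + t·N), where N is the 2×2 nilpotent shift.

After assembling e^{tJ} and conjugating by P, we get:

e^{tM} =
  [exp(-4*t), 0]
  [-t*exp(-4*t), exp(-4*t)]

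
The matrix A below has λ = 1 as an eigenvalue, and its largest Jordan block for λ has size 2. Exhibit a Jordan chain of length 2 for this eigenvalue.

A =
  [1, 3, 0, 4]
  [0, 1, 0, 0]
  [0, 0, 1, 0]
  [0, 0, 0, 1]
A Jordan chain for λ = 1 of length 2:
v_1 = (3, 0, 0, 0)ᵀ
v_2 = (0, 1, 0, 0)ᵀ

Let N = A − (1)·I. We want v_2 with N^2 v_2 = 0 but N^1 v_2 ≠ 0; then v_{j-1} := N · v_j for j = 2, …, 2.

Pick v_2 = (0, 1, 0, 0)ᵀ.
Then v_1 = N · v_2 = (3, 0, 0, 0)ᵀ.

Sanity check: (A − (1)·I) v_1 = (0, 0, 0, 0)ᵀ = 0. ✓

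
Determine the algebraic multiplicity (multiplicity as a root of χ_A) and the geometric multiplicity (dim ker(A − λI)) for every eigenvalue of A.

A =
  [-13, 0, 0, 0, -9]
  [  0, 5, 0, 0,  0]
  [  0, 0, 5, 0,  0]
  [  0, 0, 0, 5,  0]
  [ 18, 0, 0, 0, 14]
λ = -4: alg = 1, geom = 1; λ = 5: alg = 4, geom = 4

Step 1 — factor the characteristic polynomial to read off the algebraic multiplicities:
  χ_A(x) = (x - 5)^4*(x + 4)

Step 2 — compute geometric multiplicities via the rank-nullity identity g(λ) = n − rank(A − λI):
  rank(A − (-4)·I) = 4, so dim ker(A − (-4)·I) = n − 4 = 1
  rank(A − (5)·I) = 1, so dim ker(A − (5)·I) = n − 1 = 4

Summary:
  λ = -4: algebraic multiplicity = 1, geometric multiplicity = 1
  λ = 5: algebraic multiplicity = 4, geometric multiplicity = 4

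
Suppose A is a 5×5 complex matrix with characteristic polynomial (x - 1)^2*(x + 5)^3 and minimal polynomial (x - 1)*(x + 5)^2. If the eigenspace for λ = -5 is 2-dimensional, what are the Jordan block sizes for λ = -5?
Block sizes for λ = -5: [2, 1]

Step 1 — from the characteristic polynomial, algebraic multiplicity of λ = -5 is 3. From dim ker(A − (-5)·I) = 2, there are exactly 2 Jordan blocks for λ = -5.
Step 2 — from the minimal polynomial, the factor (x + 5)^2 tells us the largest block for λ = -5 has size 2.
Step 3 — with total size 3, 2 blocks, and largest block 2, the block sizes (in nonincreasing order) are [2, 1].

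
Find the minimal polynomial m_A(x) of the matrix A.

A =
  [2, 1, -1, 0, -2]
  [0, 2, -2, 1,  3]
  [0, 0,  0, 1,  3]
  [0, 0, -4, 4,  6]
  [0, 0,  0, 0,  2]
x^2 - 4*x + 4

The characteristic polynomial is χ_A(x) = (x - 2)^5, so the eigenvalues are known. The minimal polynomial is
  m_A(x) = Π_λ (x − λ)^{k_λ}
where k_λ is the size of the *largest* Jordan block for λ (equivalently, the smallest k with (A − λI)^k v = 0 for every generalised eigenvector v of λ).

  λ = 2: largest Jordan block has size 2, contributing (x − 2)^2

So m_A(x) = (x - 2)^2 = x^2 - 4*x + 4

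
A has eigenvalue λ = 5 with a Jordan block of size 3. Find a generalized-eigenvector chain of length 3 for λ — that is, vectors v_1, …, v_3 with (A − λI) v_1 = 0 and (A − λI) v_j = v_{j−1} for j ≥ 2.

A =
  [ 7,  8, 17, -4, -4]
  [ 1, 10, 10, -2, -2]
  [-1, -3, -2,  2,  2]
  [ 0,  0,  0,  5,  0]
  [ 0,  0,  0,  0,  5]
A Jordan chain for λ = 5 of length 3:
v_1 = (-5, -3, 2, 0, 0)ᵀ
v_2 = (2, 1, -1, 0, 0)ᵀ
v_3 = (1, 0, 0, 0, 0)ᵀ

Let N = A − (5)·I. We want v_3 with N^3 v_3 = 0 but N^2 v_3 ≠ 0; then v_{j-1} := N · v_j for j = 3, …, 2.

Pick v_3 = (1, 0, 0, 0, 0)ᵀ.
Then v_2 = N · v_3 = (2, 1, -1, 0, 0)ᵀ.
Then v_1 = N · v_2 = (-5, -3, 2, 0, 0)ᵀ.

Sanity check: (A − (5)·I) v_1 = (0, 0, 0, 0, 0)ᵀ = 0. ✓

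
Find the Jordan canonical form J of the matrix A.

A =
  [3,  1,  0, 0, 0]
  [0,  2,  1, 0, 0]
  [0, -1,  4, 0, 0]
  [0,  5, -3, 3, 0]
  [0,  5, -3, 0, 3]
J_3(3) ⊕ J_1(3) ⊕ J_1(3)

The characteristic polynomial is
  det(x·I − A) = x^5 - 15*x^4 + 90*x^3 - 270*x^2 + 405*x - 243 = (x - 3)^5

Eigenvalues and multiplicities (the geometric multiplicity of λ is n − rank(A − λI), which equals the number of Jordan blocks for λ):
  λ = 3: algebraic multiplicity = 5, geometric multiplicity = 3

Determining the block sizes for each eigenvalue:
  λ = 3: with am = 5 and gm = 3, the partition is not yet determined (e.g. several partitions of 5 into 3 parts exist). Let N = A − (3)·I. Computing rank(N^1) = 2, rank(N^2) = 1, rank(N^3) = 0; the number of blocks of size ≥ j is rank(N^{j−1}) − rank(N^j), giving [3, 1, 1]. So we have 1 block(s) of size 3, 2 block(s) of size 1 → block sizes [3, 1, 1]

Assembling the blocks gives a Jordan form
J =
  [3, 1, 0, 0, 0]
  [0, 3, 1, 0, 0]
  [0, 0, 3, 0, 0]
  [0, 0, 0, 3, 0]
  [0, 0, 0, 0, 3]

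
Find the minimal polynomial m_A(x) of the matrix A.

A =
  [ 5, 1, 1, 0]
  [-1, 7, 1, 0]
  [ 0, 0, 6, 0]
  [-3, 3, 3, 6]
x^2 - 12*x + 36

The characteristic polynomial is χ_A(x) = (x - 6)^4, so the eigenvalues are known. The minimal polynomial is
  m_A(x) = Π_λ (x − λ)^{k_λ}
where k_λ is the size of the *largest* Jordan block for λ (equivalently, the smallest k with (A − λI)^k v = 0 for every generalised eigenvector v of λ).

  λ = 6: largest Jordan block has size 2, contributing (x − 6)^2

So m_A(x) = (x - 6)^2 = x^2 - 12*x + 36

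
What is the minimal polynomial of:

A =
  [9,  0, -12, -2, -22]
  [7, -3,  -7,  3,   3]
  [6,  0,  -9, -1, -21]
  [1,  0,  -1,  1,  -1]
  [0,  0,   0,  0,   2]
x^3 - x^2 - 8*x + 12

The characteristic polynomial is χ_A(x) = (x - 2)^3*(x + 3)^2, so the eigenvalues are known. The minimal polynomial is
  m_A(x) = Π_λ (x − λ)^{k_λ}
where k_λ is the size of the *largest* Jordan block for λ (equivalently, the smallest k with (A − λI)^k v = 0 for every generalised eigenvector v of λ).

  λ = -3: largest Jordan block has size 1, contributing (x + 3)
  λ = 2: largest Jordan block has size 2, contributing (x − 2)^2

So m_A(x) = (x - 2)^2*(x + 3) = x^3 - x^2 - 8*x + 12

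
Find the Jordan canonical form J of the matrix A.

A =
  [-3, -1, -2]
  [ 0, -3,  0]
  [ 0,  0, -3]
J_2(-3) ⊕ J_1(-3)

The characteristic polynomial is
  det(x·I − A) = x^3 + 9*x^2 + 27*x + 27 = (x + 3)^3

Eigenvalues and multiplicities (the geometric multiplicity of λ is n − rank(A − λI), which equals the number of Jordan blocks for λ):
  λ = -3: algebraic multiplicity = 3, geometric multiplicity = 2

Determining the block sizes for each eigenvalue:
  λ = -3: 2 blocks summing to 3 forces exactly one block of size 2 and the rest size 1 → block sizes [2, 1]

Assembling the blocks gives a Jordan form
J =
  [-3,  1,  0]
  [ 0, -3,  0]
  [ 0,  0, -3]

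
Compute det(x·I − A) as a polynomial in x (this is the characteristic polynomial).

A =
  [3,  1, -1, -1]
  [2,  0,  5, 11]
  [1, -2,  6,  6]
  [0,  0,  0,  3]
x^4 - 12*x^3 + 54*x^2 - 108*x + 81

Expanding det(x·I − A) (e.g. by cofactor expansion or by noting that A is similar to its Jordan form J, which has the same characteristic polynomial as A) gives
  χ_A(x) = x^4 - 12*x^3 + 54*x^2 - 108*x + 81
which factors as (x - 3)^4. The eigenvalues (with algebraic multiplicities) are λ = 3 with multiplicity 4.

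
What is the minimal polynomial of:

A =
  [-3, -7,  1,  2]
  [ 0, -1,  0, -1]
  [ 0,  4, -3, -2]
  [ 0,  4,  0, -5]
x^3 + 9*x^2 + 27*x + 27

The characteristic polynomial is χ_A(x) = (x + 3)^4, so the eigenvalues are known. The minimal polynomial is
  m_A(x) = Π_λ (x − λ)^{k_λ}
where k_λ is the size of the *largest* Jordan block for λ (equivalently, the smallest k with (A − λI)^k v = 0 for every generalised eigenvector v of λ).

  λ = -3: largest Jordan block has size 3, contributing (x + 3)^3

So m_A(x) = (x + 3)^3 = x^3 + 9*x^2 + 27*x + 27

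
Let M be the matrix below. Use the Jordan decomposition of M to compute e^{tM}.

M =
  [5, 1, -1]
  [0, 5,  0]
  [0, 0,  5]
e^{tM} =
  [exp(5*t), t*exp(5*t), -t*exp(5*t)]
  [0, exp(5*t), 0]
  [0, 0, exp(5*t)]

Strategy: write M = P · J · P⁻¹ where J is a Jordan canonical form, so e^{tM} = P · e^{tJ} · P⁻¹, and e^{tJ} can be computed block-by-block.

M has Jordan form
J =
  [5, 1, 0]
  [0, 5, 0]
  [0, 0, 5]
(up to reordering of blocks).

Per-block formulas:
  For a 2×2 Jordan block J_2(5): exp(t · J_2(5)) = e^(5t)·(I + t·N), where N is the 2×2 nilpotent shift.
  For a 1×1 block at λ = 5: exp(t · [5]) = [e^(5t)].

After assembling e^{tJ} and conjugating by P, we get:

e^{tM} =
  [exp(5*t), t*exp(5*t), -t*exp(5*t)]
  [0, exp(5*t), 0]
  [0, 0, exp(5*t)]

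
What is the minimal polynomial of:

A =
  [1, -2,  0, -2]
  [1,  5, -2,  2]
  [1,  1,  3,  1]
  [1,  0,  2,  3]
x^2 - 6*x + 9

The characteristic polynomial is χ_A(x) = (x - 3)^4, so the eigenvalues are known. The minimal polynomial is
  m_A(x) = Π_λ (x − λ)^{k_λ}
where k_λ is the size of the *largest* Jordan block for λ (equivalently, the smallest k with (A − λI)^k v = 0 for every generalised eigenvector v of λ).

  λ = 3: largest Jordan block has size 2, contributing (x − 3)^2

So m_A(x) = (x - 3)^2 = x^2 - 6*x + 9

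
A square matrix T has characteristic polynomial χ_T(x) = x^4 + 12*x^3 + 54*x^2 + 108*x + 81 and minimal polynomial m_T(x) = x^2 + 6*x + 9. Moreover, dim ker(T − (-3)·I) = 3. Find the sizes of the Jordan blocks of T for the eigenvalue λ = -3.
Block sizes for λ = -3: [2, 1, 1]

Step 1 — from the characteristic polynomial, algebraic multiplicity of λ = -3 is 4. From dim ker(T − (-3)·I) = 3, there are exactly 3 Jordan blocks for λ = -3.
Step 2 — from the minimal polynomial, the factor (x + 3)^2 tells us the largest block for λ = -3 has size 2.
Step 3 — with total size 4, 3 blocks, and largest block 2, the block sizes (in nonincreasing order) are [2, 1, 1].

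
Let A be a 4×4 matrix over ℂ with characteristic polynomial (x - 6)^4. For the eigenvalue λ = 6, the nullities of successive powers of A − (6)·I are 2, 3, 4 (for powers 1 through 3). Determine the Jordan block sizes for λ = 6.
Block sizes for λ = 6: [3, 1]

From the dimensions of kernels of powers, the number of Jordan blocks of size at least j is d_j − d_{j−1} where d_j = dim ker(N^j) (with d_0 = 0). Computing the differences gives [2, 1, 1].
The number of blocks of size exactly k is (#blocks of size ≥ k) − (#blocks of size ≥ k + 1), so the partition is: 1 block(s) of size 1, 1 block(s) of size 3.
In nonincreasing order the block sizes are [3, 1].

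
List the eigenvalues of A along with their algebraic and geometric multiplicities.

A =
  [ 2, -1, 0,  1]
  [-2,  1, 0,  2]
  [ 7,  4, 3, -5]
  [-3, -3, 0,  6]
λ = 3: alg = 4, geom = 2

Step 1 — factor the characteristic polynomial to read off the algebraic multiplicities:
  χ_A(x) = (x - 3)^4

Step 2 — compute geometric multiplicities via the rank-nullity identity g(λ) = n − rank(A − λI):
  rank(A − (3)·I) = 2, so dim ker(A − (3)·I) = n − 2 = 2

Summary:
  λ = 3: algebraic multiplicity = 4, geometric multiplicity = 2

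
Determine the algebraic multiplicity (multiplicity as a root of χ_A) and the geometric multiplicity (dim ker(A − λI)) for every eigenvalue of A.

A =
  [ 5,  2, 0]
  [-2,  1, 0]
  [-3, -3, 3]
λ = 3: alg = 3, geom = 2

Step 1 — factor the characteristic polynomial to read off the algebraic multiplicities:
  χ_A(x) = (x - 3)^3

Step 2 — compute geometric multiplicities via the rank-nullity identity g(λ) = n − rank(A − λI):
  rank(A − (3)·I) = 1, so dim ker(A − (3)·I) = n − 1 = 2

Summary:
  λ = 3: algebraic multiplicity = 3, geometric multiplicity = 2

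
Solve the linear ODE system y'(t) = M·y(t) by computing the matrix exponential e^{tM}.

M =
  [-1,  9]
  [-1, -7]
e^{tM} =
  [3*t*exp(-4*t) + exp(-4*t), 9*t*exp(-4*t)]
  [-t*exp(-4*t), -3*t*exp(-4*t) + exp(-4*t)]

Strategy: write M = P · J · P⁻¹ where J is a Jordan canonical form, so e^{tM} = P · e^{tJ} · P⁻¹, and e^{tJ} can be computed block-by-block.

M has Jordan form
J =
  [-4,  1]
  [ 0, -4]
(up to reordering of blocks).

Per-block formulas:
  For a 2×2 Jordan block J_2(-4): exp(t · J_2(-4)) = e^(-4t)·(I + t·N), where N is the 2×2 nilpotent shift.

After assembling e^{tJ} and conjugating by P, we get:

e^{tM} =
  [3*t*exp(-4*t) + exp(-4*t), 9*t*exp(-4*t)]
  [-t*exp(-4*t), -3*t*exp(-4*t) + exp(-4*t)]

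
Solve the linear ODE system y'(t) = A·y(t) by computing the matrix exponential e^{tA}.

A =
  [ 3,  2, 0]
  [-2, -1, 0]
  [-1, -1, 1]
e^{tA} =
  [2*t*exp(t) + exp(t), 2*t*exp(t), 0]
  [-2*t*exp(t), -2*t*exp(t) + exp(t), 0]
  [-t*exp(t), -t*exp(t), exp(t)]

Strategy: write A = P · J · P⁻¹ where J is a Jordan canonical form, so e^{tA} = P · e^{tJ} · P⁻¹, and e^{tJ} can be computed block-by-block.

A has Jordan form
J =
  [1, 1, 0]
  [0, 1, 0]
  [0, 0, 1]
(up to reordering of blocks).

Per-block formulas:
  For a 1×1 block at λ = 1: exp(t · [1]) = [e^(1t)].
  For a 2×2 Jordan block J_2(1): exp(t · J_2(1)) = e^(1t)·(I + t·N), where N is the 2×2 nilpotent shift.

After assembling e^{tJ} and conjugating by P, we get:

e^{tA} =
  [2*t*exp(t) + exp(t), 2*t*exp(t), 0]
  [-2*t*exp(t), -2*t*exp(t) + exp(t), 0]
  [-t*exp(t), -t*exp(t), exp(t)]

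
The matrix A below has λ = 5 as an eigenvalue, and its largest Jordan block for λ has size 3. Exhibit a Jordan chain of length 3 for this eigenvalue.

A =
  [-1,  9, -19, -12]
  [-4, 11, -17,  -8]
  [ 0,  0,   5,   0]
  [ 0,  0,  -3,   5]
A Jordan chain for λ = 5 of length 3:
v_1 = (-3, -2, 0, 0)ᵀ
v_2 = (-19, -17, 0, -3)ᵀ
v_3 = (0, 0, 1, 0)ᵀ

Let N = A − (5)·I. We want v_3 with N^3 v_3 = 0 but N^2 v_3 ≠ 0; then v_{j-1} := N · v_j for j = 3, …, 2.

Pick v_3 = (0, 0, 1, 0)ᵀ.
Then v_2 = N · v_3 = (-19, -17, 0, -3)ᵀ.
Then v_1 = N · v_2 = (-3, -2, 0, 0)ᵀ.

Sanity check: (A − (5)·I) v_1 = (0, 0, 0, 0)ᵀ = 0. ✓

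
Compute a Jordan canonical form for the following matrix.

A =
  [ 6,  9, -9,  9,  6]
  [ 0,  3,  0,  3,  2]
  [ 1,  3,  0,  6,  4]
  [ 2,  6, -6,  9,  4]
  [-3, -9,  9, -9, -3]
J_2(3) ⊕ J_2(3) ⊕ J_1(3)

The characteristic polynomial is
  det(x·I − A) = x^5 - 15*x^4 + 90*x^3 - 270*x^2 + 405*x - 243 = (x - 3)^5

Eigenvalues and multiplicities (the geometric multiplicity of λ is n − rank(A − λI), which equals the number of Jordan blocks for λ):
  λ = 3: algebraic multiplicity = 5, geometric multiplicity = 3

Determining the block sizes for each eigenvalue:
  λ = 3: with am = 5 and gm = 3, the partition is not yet determined (e.g. several partitions of 5 into 3 parts exist). Let N = A − (3)·I. Computing rank(N^1) = 2, rank(N^2) = 0; the number of blocks of size ≥ j is rank(N^{j−1}) − rank(N^j), giving [3, 2]. So we have 2 block(s) of size 2, 1 block(s) of size 1 → block sizes [2, 2, 1]

Assembling the blocks gives a Jordan form
J =
  [3, 1, 0, 0, 0]
  [0, 3, 0, 0, 0]
  [0, 0, 3, 1, 0]
  [0, 0, 0, 3, 0]
  [0, 0, 0, 0, 3]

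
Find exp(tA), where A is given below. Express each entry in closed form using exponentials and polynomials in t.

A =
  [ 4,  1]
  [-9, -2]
e^{tA} =
  [3*t*exp(t) + exp(t), t*exp(t)]
  [-9*t*exp(t), -3*t*exp(t) + exp(t)]

Strategy: write A = P · J · P⁻¹ where J is a Jordan canonical form, so e^{tA} = P · e^{tJ} · P⁻¹, and e^{tJ} can be computed block-by-block.

A has Jordan form
J =
  [1, 1]
  [0, 1]
(up to reordering of blocks).

Per-block formulas:
  For a 2×2 Jordan block J_2(1): exp(t · J_2(1)) = e^(1t)·(I + t·N), where N is the 2×2 nilpotent shift.

After assembling e^{tJ} and conjugating by P, we get:

e^{tA} =
  [3*t*exp(t) + exp(t), t*exp(t)]
  [-9*t*exp(t), -3*t*exp(t) + exp(t)]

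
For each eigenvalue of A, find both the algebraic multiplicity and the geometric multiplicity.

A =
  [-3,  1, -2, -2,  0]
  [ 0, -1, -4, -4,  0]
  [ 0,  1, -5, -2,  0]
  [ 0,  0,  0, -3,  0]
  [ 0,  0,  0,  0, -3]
λ = -3: alg = 5, geom = 4

Step 1 — factor the characteristic polynomial to read off the algebraic multiplicities:
  χ_A(x) = (x + 3)^5

Step 2 — compute geometric multiplicities via the rank-nullity identity g(λ) = n − rank(A − λI):
  rank(A − (-3)·I) = 1, so dim ker(A − (-3)·I) = n − 1 = 4

Summary:
  λ = -3: algebraic multiplicity = 5, geometric multiplicity = 4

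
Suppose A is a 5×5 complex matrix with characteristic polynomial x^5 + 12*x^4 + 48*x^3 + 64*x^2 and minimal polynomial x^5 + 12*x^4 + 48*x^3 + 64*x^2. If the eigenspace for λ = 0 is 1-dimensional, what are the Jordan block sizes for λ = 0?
Block sizes for λ = 0: [2]

Step 1 — from the characteristic polynomial, algebraic multiplicity of λ = 0 is 2. From dim ker(A − (0)·I) = 1, there are exactly 1 Jordan blocks for λ = 0.
Step 2 — from the minimal polynomial, the factor (x − 0)^2 tells us the largest block for λ = 0 has size 2.
Step 3 — with total size 2, 1 blocks, and largest block 2, the block sizes (in nonincreasing order) are [2].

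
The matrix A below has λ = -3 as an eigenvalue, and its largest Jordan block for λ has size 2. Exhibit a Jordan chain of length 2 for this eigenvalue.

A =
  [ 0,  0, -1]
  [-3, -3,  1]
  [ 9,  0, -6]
A Jordan chain for λ = -3 of length 2:
v_1 = (3, -3, 9)ᵀ
v_2 = (1, 0, 0)ᵀ

Let N = A − (-3)·I. We want v_2 with N^2 v_2 = 0 but N^1 v_2 ≠ 0; then v_{j-1} := N · v_j for j = 2, …, 2.

Pick v_2 = (1, 0, 0)ᵀ.
Then v_1 = N · v_2 = (3, -3, 9)ᵀ.

Sanity check: (A − (-3)·I) v_1 = (0, 0, 0)ᵀ = 0. ✓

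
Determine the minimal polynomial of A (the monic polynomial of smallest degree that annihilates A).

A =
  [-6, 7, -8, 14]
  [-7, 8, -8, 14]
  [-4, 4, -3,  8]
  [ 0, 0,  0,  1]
x^3 + x^2 - 5*x + 3

The characteristic polynomial is χ_A(x) = (x - 1)^3*(x + 3), so the eigenvalues are known. The minimal polynomial is
  m_A(x) = Π_λ (x − λ)^{k_λ}
where k_λ is the size of the *largest* Jordan block for λ (equivalently, the smallest k with (A − λI)^k v = 0 for every generalised eigenvector v of λ).

  λ = -3: largest Jordan block has size 1, contributing (x + 3)
  λ = 1: largest Jordan block has size 2, contributing (x − 1)^2

So m_A(x) = (x - 1)^2*(x + 3) = x^3 + x^2 - 5*x + 3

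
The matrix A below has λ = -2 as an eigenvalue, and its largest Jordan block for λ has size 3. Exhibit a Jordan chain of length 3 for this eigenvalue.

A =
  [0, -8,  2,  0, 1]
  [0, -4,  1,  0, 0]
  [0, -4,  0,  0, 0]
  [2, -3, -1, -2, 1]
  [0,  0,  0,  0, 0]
A Jordan chain for λ = -2 of length 3:
v_1 = (0, 0, 0, 2, 0)ᵀ
v_2 = (-4, -2, -4, 1, 0)ᵀ
v_3 = (2, 1, 0, 0, 0)ᵀ

Let N = A − (-2)·I. We want v_3 with N^3 v_3 = 0 but N^2 v_3 ≠ 0; then v_{j-1} := N · v_j for j = 3, …, 2.

Pick v_3 = (2, 1, 0, 0, 0)ᵀ.
Then v_2 = N · v_3 = (-4, -2, -4, 1, 0)ᵀ.
Then v_1 = N · v_2 = (0, 0, 0, 2, 0)ᵀ.

Sanity check: (A − (-2)·I) v_1 = (0, 0, 0, 0, 0)ᵀ = 0. ✓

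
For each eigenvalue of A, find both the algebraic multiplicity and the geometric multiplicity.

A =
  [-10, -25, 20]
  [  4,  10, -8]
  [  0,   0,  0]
λ = 0: alg = 3, geom = 2

Step 1 — factor the characteristic polynomial to read off the algebraic multiplicities:
  χ_A(x) = x^3

Step 2 — compute geometric multiplicities via the rank-nullity identity g(λ) = n − rank(A − λI):
  rank(A − (0)·I) = 1, so dim ker(A − (0)·I) = n − 1 = 2

Summary:
  λ = 0: algebraic multiplicity = 3, geometric multiplicity = 2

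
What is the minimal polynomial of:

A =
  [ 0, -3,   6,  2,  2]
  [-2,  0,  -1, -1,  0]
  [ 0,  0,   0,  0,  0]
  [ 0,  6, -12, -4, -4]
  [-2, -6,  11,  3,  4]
x^3

The characteristic polynomial is χ_A(x) = x^5, so the eigenvalues are known. The minimal polynomial is
  m_A(x) = Π_λ (x − λ)^{k_λ}
where k_λ is the size of the *largest* Jordan block for λ (equivalently, the smallest k with (A − λI)^k v = 0 for every generalised eigenvector v of λ).

  λ = 0: largest Jordan block has size 3, contributing (x − 0)^3

So m_A(x) = x^3 = x^3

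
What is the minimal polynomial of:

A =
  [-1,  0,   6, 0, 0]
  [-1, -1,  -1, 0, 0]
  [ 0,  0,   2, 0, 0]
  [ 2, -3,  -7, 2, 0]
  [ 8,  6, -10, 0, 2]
x^3 - 3*x - 2

The characteristic polynomial is χ_A(x) = (x - 2)^3*(x + 1)^2, so the eigenvalues are known. The minimal polynomial is
  m_A(x) = Π_λ (x − λ)^{k_λ}
where k_λ is the size of the *largest* Jordan block for λ (equivalently, the smallest k with (A − λI)^k v = 0 for every generalised eigenvector v of λ).

  λ = -1: largest Jordan block has size 2, contributing (x + 1)^2
  λ = 2: largest Jordan block has size 1, contributing (x − 2)

So m_A(x) = (x - 2)*(x + 1)^2 = x^3 - 3*x - 2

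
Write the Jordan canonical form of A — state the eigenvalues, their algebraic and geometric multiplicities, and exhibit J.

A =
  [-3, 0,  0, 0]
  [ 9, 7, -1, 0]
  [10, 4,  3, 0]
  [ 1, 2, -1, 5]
J_1(-3) ⊕ J_2(5) ⊕ J_1(5)

The characteristic polynomial is
  det(x·I − A) = x^4 - 12*x^3 + 30*x^2 + 100*x - 375 = (x - 5)^3*(x + 3)

Eigenvalues and multiplicities (the geometric multiplicity of λ is n − rank(A − λI), which equals the number of Jordan blocks for λ):
  λ = -3: algebraic multiplicity = 1, geometric multiplicity = 1
  λ = 5: algebraic multiplicity = 3, geometric multiplicity = 2

Determining the block sizes for each eigenvalue:
  λ = -3: one block (gm = 1), so the single block has size am = 1 → block sizes [1]
  λ = 5: 2 blocks summing to 3 forces exactly one block of size 2 and the rest size 1 → block sizes [2, 1]

Assembling the blocks gives a Jordan form
J =
  [-3, 0, 0, 0]
  [ 0, 5, 1, 0]
  [ 0, 0, 5, 0]
  [ 0, 0, 0, 5]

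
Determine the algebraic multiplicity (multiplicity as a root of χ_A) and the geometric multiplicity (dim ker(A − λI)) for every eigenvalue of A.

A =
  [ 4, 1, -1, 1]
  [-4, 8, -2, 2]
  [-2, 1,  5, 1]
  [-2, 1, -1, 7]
λ = 6: alg = 4, geom = 3

Step 1 — factor the characteristic polynomial to read off the algebraic multiplicities:
  χ_A(x) = (x - 6)^4

Step 2 — compute geometric multiplicities via the rank-nullity identity g(λ) = n − rank(A − λI):
  rank(A − (6)·I) = 1, so dim ker(A − (6)·I) = n − 1 = 3

Summary:
  λ = 6: algebraic multiplicity = 4, geometric multiplicity = 3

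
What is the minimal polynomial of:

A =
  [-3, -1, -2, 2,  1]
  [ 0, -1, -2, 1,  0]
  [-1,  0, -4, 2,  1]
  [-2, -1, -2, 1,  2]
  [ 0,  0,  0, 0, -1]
x^5 + 8*x^4 + 25*x^3 + 38*x^2 + 28*x + 8

The characteristic polynomial is χ_A(x) = (x + 1)^2*(x + 2)^3, so the eigenvalues are known. The minimal polynomial is
  m_A(x) = Π_λ (x − λ)^{k_λ}
where k_λ is the size of the *largest* Jordan block for λ (equivalently, the smallest k with (A − λI)^k v = 0 for every generalised eigenvector v of λ).

  λ = -2: largest Jordan block has size 3, contributing (x + 2)^3
  λ = -1: largest Jordan block has size 2, contributing (x + 1)^2

So m_A(x) = (x + 1)^2*(x + 2)^3 = x^5 + 8*x^4 + 25*x^3 + 38*x^2 + 28*x + 8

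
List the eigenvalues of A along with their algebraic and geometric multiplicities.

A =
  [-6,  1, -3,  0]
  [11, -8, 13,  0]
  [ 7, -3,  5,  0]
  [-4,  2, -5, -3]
λ = -3: alg = 4, geom = 2

Step 1 — factor the characteristic polynomial to read off the algebraic multiplicities:
  χ_A(x) = (x + 3)^4

Step 2 — compute geometric multiplicities via the rank-nullity identity g(λ) = n − rank(A − λI):
  rank(A − (-3)·I) = 2, so dim ker(A − (-3)·I) = n − 2 = 2

Summary:
  λ = -3: algebraic multiplicity = 4, geometric multiplicity = 2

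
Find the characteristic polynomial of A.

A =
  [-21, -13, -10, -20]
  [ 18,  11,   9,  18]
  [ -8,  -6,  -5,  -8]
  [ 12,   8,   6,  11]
x^4 + 4*x^3 + 6*x^2 + 4*x + 1

Expanding det(x·I − A) (e.g. by cofactor expansion or by noting that A is similar to its Jordan form J, which has the same characteristic polynomial as A) gives
  χ_A(x) = x^4 + 4*x^3 + 6*x^2 + 4*x + 1
which factors as (x + 1)^4. The eigenvalues (with algebraic multiplicities) are λ = -1 with multiplicity 4.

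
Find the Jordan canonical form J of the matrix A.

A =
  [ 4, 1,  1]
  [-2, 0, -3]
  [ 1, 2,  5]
J_3(3)

The characteristic polynomial is
  det(x·I − A) = x^3 - 9*x^2 + 27*x - 27 = (x - 3)^3

Eigenvalues and multiplicities (the geometric multiplicity of λ is n − rank(A − λI), which equals the number of Jordan blocks for λ):
  λ = 3: algebraic multiplicity = 3, geometric multiplicity = 1

Determining the block sizes for each eigenvalue:
  λ = 3: one block (gm = 1), so the single block has size am = 3 → block sizes [3]

Assembling the blocks gives a Jordan form
J =
  [3, 1, 0]
  [0, 3, 1]
  [0, 0, 3]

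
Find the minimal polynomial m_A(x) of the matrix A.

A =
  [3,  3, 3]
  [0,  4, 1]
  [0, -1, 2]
x^2 - 6*x + 9

The characteristic polynomial is χ_A(x) = (x - 3)^3, so the eigenvalues are known. The minimal polynomial is
  m_A(x) = Π_λ (x − λ)^{k_λ}
where k_λ is the size of the *largest* Jordan block for λ (equivalently, the smallest k with (A − λI)^k v = 0 for every generalised eigenvector v of λ).

  λ = 3: largest Jordan block has size 2, contributing (x − 3)^2

So m_A(x) = (x - 3)^2 = x^2 - 6*x + 9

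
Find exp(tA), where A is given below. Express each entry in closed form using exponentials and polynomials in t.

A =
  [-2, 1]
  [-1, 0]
e^{tA} =
  [-t*exp(-t) + exp(-t), t*exp(-t)]
  [-t*exp(-t), t*exp(-t) + exp(-t)]

Strategy: write A = P · J · P⁻¹ where J is a Jordan canonical form, so e^{tA} = P · e^{tJ} · P⁻¹, and e^{tJ} can be computed block-by-block.

A has Jordan form
J =
  [-1,  1]
  [ 0, -1]
(up to reordering of blocks).

Per-block formulas:
  For a 2×2 Jordan block J_2(-1): exp(t · J_2(-1)) = e^(-1t)·(I + t·N), where N is the 2×2 nilpotent shift.

After assembling e^{tJ} and conjugating by P, we get:

e^{tA} =
  [-t*exp(-t) + exp(-t), t*exp(-t)]
  [-t*exp(-t), t*exp(-t) + exp(-t)]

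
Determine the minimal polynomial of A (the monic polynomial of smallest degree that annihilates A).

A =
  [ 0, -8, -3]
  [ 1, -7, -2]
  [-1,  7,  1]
x^3 + 6*x^2 + 12*x + 8

The characteristic polynomial is χ_A(x) = (x + 2)^3, so the eigenvalues are known. The minimal polynomial is
  m_A(x) = Π_λ (x − λ)^{k_λ}
where k_λ is the size of the *largest* Jordan block for λ (equivalently, the smallest k with (A − λI)^k v = 0 for every generalised eigenvector v of λ).

  λ = -2: largest Jordan block has size 3, contributing (x + 2)^3

So m_A(x) = (x + 2)^3 = x^3 + 6*x^2 + 12*x + 8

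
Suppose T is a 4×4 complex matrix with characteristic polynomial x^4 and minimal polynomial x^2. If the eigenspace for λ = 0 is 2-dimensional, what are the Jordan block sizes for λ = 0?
Block sizes for λ = 0: [2, 2]

Step 1 — from the characteristic polynomial, algebraic multiplicity of λ = 0 is 4. From dim ker(T − (0)·I) = 2, there are exactly 2 Jordan blocks for λ = 0.
Step 2 — from the minimal polynomial, the factor (x − 0)^2 tells us the largest block for λ = 0 has size 2.
Step 3 — with total size 4, 2 blocks, and largest block 2, the block sizes (in nonincreasing order) are [2, 2].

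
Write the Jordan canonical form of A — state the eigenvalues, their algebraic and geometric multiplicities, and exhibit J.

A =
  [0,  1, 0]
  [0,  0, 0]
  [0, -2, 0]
J_2(0) ⊕ J_1(0)

The characteristic polynomial is
  det(x·I − A) = x^3

Eigenvalues and multiplicities (the geometric multiplicity of λ is n − rank(A − λI), which equals the number of Jordan blocks for λ):
  λ = 0: algebraic multiplicity = 3, geometric multiplicity = 2

Determining the block sizes for each eigenvalue:
  λ = 0: 2 blocks summing to 3 forces exactly one block of size 2 and the rest size 1 → block sizes [2, 1]

Assembling the blocks gives a Jordan form
J =
  [0, 1, 0]
  [0, 0, 0]
  [0, 0, 0]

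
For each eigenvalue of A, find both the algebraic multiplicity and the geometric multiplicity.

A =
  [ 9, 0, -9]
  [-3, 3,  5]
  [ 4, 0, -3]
λ = 3: alg = 3, geom = 1

Step 1 — factor the characteristic polynomial to read off the algebraic multiplicities:
  χ_A(x) = (x - 3)^3

Step 2 — compute geometric multiplicities via the rank-nullity identity g(λ) = n − rank(A − λI):
  rank(A − (3)·I) = 2, so dim ker(A − (3)·I) = n − 2 = 1

Summary:
  λ = 3: algebraic multiplicity = 3, geometric multiplicity = 1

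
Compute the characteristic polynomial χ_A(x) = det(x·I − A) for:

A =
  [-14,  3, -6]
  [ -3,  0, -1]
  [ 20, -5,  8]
x^3 + 6*x^2 + 12*x + 8

Expanding det(x·I − A) (e.g. by cofactor expansion or by noting that A is similar to its Jordan form J, which has the same characteristic polynomial as A) gives
  χ_A(x) = x^3 + 6*x^2 + 12*x + 8
which factors as (x + 2)^3. The eigenvalues (with algebraic multiplicities) are λ = -2 with multiplicity 3.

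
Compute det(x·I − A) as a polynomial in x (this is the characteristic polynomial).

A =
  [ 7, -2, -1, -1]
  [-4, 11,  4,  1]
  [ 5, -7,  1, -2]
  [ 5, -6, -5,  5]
x^4 - 24*x^3 + 216*x^2 - 864*x + 1296

Expanding det(x·I − A) (e.g. by cofactor expansion or by noting that A is similar to its Jordan form J, which has the same characteristic polynomial as A) gives
  χ_A(x) = x^4 - 24*x^3 + 216*x^2 - 864*x + 1296
which factors as (x - 6)^4. The eigenvalues (with algebraic multiplicities) are λ = 6 with multiplicity 4.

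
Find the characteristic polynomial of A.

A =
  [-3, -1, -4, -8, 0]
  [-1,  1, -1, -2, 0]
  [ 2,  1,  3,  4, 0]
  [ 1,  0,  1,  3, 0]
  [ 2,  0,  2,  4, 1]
x^5 - 5*x^4 + 10*x^3 - 10*x^2 + 5*x - 1

Expanding det(x·I − A) (e.g. by cofactor expansion or by noting that A is similar to its Jordan form J, which has the same characteristic polynomial as A) gives
  χ_A(x) = x^5 - 5*x^4 + 10*x^3 - 10*x^2 + 5*x - 1
which factors as (x - 1)^5. The eigenvalues (with algebraic multiplicities) are λ = 1 with multiplicity 5.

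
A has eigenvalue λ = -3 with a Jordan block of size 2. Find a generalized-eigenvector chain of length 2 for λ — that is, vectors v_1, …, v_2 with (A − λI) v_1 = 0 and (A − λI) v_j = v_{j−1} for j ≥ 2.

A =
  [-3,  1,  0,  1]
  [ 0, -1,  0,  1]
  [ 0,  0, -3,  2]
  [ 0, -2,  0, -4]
A Jordan chain for λ = -3 of length 2:
v_1 = (-1, 0, -4, 0)ᵀ
v_2 = (0, 1, 0, -2)ᵀ

Let N = A − (-3)·I. We want v_2 with N^2 v_2 = 0 but N^1 v_2 ≠ 0; then v_{j-1} := N · v_j for j = 2, …, 2.

Pick v_2 = (0, 1, 0, -2)ᵀ.
Then v_1 = N · v_2 = (-1, 0, -4, 0)ᵀ.

Sanity check: (A − (-3)·I) v_1 = (0, 0, 0, 0)ᵀ = 0. ✓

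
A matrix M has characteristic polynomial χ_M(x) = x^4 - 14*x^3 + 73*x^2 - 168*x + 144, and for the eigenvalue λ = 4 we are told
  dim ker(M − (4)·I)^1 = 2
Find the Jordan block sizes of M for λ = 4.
Block sizes for λ = 4: [1, 1]

From the dimensions of kernels of powers, the number of Jordan blocks of size at least j is d_j − d_{j−1} where d_j = dim ker(N^j) (with d_0 = 0). Computing the differences gives [2].
The number of blocks of size exactly k is (#blocks of size ≥ k) − (#blocks of size ≥ k + 1), so the partition is: 2 block(s) of size 1.
In nonincreasing order the block sizes are [1, 1].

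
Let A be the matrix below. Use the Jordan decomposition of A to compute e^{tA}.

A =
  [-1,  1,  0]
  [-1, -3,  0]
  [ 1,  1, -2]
e^{tA} =
  [t*exp(-2*t) + exp(-2*t), t*exp(-2*t), 0]
  [-t*exp(-2*t), -t*exp(-2*t) + exp(-2*t), 0]
  [t*exp(-2*t), t*exp(-2*t), exp(-2*t)]

Strategy: write A = P · J · P⁻¹ where J is a Jordan canonical form, so e^{tA} = P · e^{tJ} · P⁻¹, and e^{tJ} can be computed block-by-block.

A has Jordan form
J =
  [-2,  1,  0]
  [ 0, -2,  0]
  [ 0,  0, -2]
(up to reordering of blocks).

Per-block formulas:
  For a 2×2 Jordan block J_2(-2): exp(t · J_2(-2)) = e^(-2t)·(I + t·N), where N is the 2×2 nilpotent shift.
  For a 1×1 block at λ = -2: exp(t · [-2]) = [e^(-2t)].

After assembling e^{tJ} and conjugating by P, we get:

e^{tA} =
  [t*exp(-2*t) + exp(-2*t), t*exp(-2*t), 0]
  [-t*exp(-2*t), -t*exp(-2*t) + exp(-2*t), 0]
  [t*exp(-2*t), t*exp(-2*t), exp(-2*t)]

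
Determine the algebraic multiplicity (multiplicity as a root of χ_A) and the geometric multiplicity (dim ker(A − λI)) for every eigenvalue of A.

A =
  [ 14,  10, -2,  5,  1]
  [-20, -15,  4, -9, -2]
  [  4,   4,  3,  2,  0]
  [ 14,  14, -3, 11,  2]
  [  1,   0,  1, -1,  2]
λ = 3: alg = 5, geom = 2

Step 1 — factor the characteristic polynomial to read off the algebraic multiplicities:
  χ_A(x) = (x - 3)^5

Step 2 — compute geometric multiplicities via the rank-nullity identity g(λ) = n − rank(A − λI):
  rank(A − (3)·I) = 3, so dim ker(A − (3)·I) = n − 3 = 2

Summary:
  λ = 3: algebraic multiplicity = 5, geometric multiplicity = 2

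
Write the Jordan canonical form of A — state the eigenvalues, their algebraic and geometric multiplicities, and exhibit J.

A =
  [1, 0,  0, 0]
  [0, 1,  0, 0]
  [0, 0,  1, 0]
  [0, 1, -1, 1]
J_2(1) ⊕ J_1(1) ⊕ J_1(1)

The characteristic polynomial is
  det(x·I − A) = x^4 - 4*x^3 + 6*x^2 - 4*x + 1 = (x - 1)^4

Eigenvalues and multiplicities (the geometric multiplicity of λ is n − rank(A − λI), which equals the number of Jordan blocks for λ):
  λ = 1: algebraic multiplicity = 4, geometric multiplicity = 3

Determining the block sizes for each eigenvalue:
  λ = 1: 3 blocks summing to 4 forces exactly one block of size 2 and the rest size 1 → block sizes [2, 1, 1]

Assembling the blocks gives a Jordan form
J =
  [1, 1, 0, 0]
  [0, 1, 0, 0]
  [0, 0, 1, 0]
  [0, 0, 0, 1]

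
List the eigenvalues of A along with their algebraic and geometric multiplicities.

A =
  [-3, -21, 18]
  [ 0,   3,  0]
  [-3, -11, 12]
λ = 3: alg = 2, geom = 1; λ = 6: alg = 1, geom = 1

Step 1 — factor the characteristic polynomial to read off the algebraic multiplicities:
  χ_A(x) = (x - 6)*(x - 3)^2

Step 2 — compute geometric multiplicities via the rank-nullity identity g(λ) = n − rank(A − λI):
  rank(A − (3)·I) = 2, so dim ker(A − (3)·I) = n − 2 = 1
  rank(A − (6)·I) = 2, so dim ker(A − (6)·I) = n − 2 = 1

Summary:
  λ = 3: algebraic multiplicity = 2, geometric multiplicity = 1
  λ = 6: algebraic multiplicity = 1, geometric multiplicity = 1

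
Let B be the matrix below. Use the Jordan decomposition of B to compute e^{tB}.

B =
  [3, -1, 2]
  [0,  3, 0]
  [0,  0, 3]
e^{tB} =
  [exp(3*t), -t*exp(3*t), 2*t*exp(3*t)]
  [0, exp(3*t), 0]
  [0, 0, exp(3*t)]

Strategy: write B = P · J · P⁻¹ where J is a Jordan canonical form, so e^{tB} = P · e^{tJ} · P⁻¹, and e^{tJ} can be computed block-by-block.

B has Jordan form
J =
  [3, 1, 0]
  [0, 3, 0]
  [0, 0, 3]
(up to reordering of blocks).

Per-block formulas:
  For a 1×1 block at λ = 3: exp(t · [3]) = [e^(3t)].
  For a 2×2 Jordan block J_2(3): exp(t · J_2(3)) = e^(3t)·(I + t·N), where N is the 2×2 nilpotent shift.

After assembling e^{tJ} and conjugating by P, we get:

e^{tB} =
  [exp(3*t), -t*exp(3*t), 2*t*exp(3*t)]
  [0, exp(3*t), 0]
  [0, 0, exp(3*t)]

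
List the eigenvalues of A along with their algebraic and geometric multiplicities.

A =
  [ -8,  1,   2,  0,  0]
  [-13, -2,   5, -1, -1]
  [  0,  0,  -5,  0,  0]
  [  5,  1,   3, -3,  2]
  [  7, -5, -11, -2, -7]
λ = -5: alg = 5, geom = 2

Step 1 — factor the characteristic polynomial to read off the algebraic multiplicities:
  χ_A(x) = (x + 5)^5

Step 2 — compute geometric multiplicities via the rank-nullity identity g(λ) = n − rank(A − λI):
  rank(A − (-5)·I) = 3, so dim ker(A − (-5)·I) = n − 3 = 2

Summary:
  λ = -5: algebraic multiplicity = 5, geometric multiplicity = 2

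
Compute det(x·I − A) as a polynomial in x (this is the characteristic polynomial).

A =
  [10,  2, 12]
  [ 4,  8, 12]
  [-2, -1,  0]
x^3 - 18*x^2 + 108*x - 216

Expanding det(x·I − A) (e.g. by cofactor expansion or by noting that A is similar to its Jordan form J, which has the same characteristic polynomial as A) gives
  χ_A(x) = x^3 - 18*x^2 + 108*x - 216
which factors as (x - 6)^3. The eigenvalues (with algebraic multiplicities) are λ = 6 with multiplicity 3.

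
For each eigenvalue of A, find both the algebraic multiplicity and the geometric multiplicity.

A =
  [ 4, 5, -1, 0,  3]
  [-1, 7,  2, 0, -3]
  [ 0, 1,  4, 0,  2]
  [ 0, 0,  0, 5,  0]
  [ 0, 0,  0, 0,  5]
λ = 5: alg = 5, geom = 3

Step 1 — factor the characteristic polynomial to read off the algebraic multiplicities:
  χ_A(x) = (x - 5)^5

Step 2 — compute geometric multiplicities via the rank-nullity identity g(λ) = n − rank(A − λI):
  rank(A − (5)·I) = 2, so dim ker(A − (5)·I) = n − 2 = 3

Summary:
  λ = 5: algebraic multiplicity = 5, geometric multiplicity = 3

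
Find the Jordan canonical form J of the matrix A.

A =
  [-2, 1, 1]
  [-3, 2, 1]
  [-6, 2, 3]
J_2(1) ⊕ J_1(1)

The characteristic polynomial is
  det(x·I − A) = x^3 - 3*x^2 + 3*x - 1 = (x - 1)^3

Eigenvalues and multiplicities (the geometric multiplicity of λ is n − rank(A − λI), which equals the number of Jordan blocks for λ):
  λ = 1: algebraic multiplicity = 3, geometric multiplicity = 2

Determining the block sizes for each eigenvalue:
  λ = 1: 2 blocks summing to 3 forces exactly one block of size 2 and the rest size 1 → block sizes [2, 1]

Assembling the blocks gives a Jordan form
J =
  [1, 1, 0]
  [0, 1, 0]
  [0, 0, 1]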